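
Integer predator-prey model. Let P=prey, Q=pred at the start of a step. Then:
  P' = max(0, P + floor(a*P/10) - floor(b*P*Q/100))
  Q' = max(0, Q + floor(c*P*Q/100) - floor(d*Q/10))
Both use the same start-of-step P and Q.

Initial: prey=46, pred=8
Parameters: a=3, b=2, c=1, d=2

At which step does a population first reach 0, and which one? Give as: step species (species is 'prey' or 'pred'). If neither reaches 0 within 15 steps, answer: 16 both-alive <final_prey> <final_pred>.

Step 1: prey: 46+13-7=52; pred: 8+3-1=10
Step 2: prey: 52+15-10=57; pred: 10+5-2=13
Step 3: prey: 57+17-14=60; pred: 13+7-2=18
Step 4: prey: 60+18-21=57; pred: 18+10-3=25
Step 5: prey: 57+17-28=46; pred: 25+14-5=34
Step 6: prey: 46+13-31=28; pred: 34+15-6=43
Step 7: prey: 28+8-24=12; pred: 43+12-8=47
Step 8: prey: 12+3-11=4; pred: 47+5-9=43
Step 9: prey: 4+1-3=2; pred: 43+1-8=36
Step 10: prey: 2+0-1=1; pred: 36+0-7=29
Step 11: prey: 1+0-0=1; pred: 29+0-5=24
Step 12: prey: 1+0-0=1; pred: 24+0-4=20
Step 13: prey: 1+0-0=1; pred: 20+0-4=16
Step 14: prey: 1+0-0=1; pred: 16+0-3=13
Step 15: prey: 1+0-0=1; pred: 13+0-2=11
No extinction within 15 steps

Answer: 16 both-alive 1 11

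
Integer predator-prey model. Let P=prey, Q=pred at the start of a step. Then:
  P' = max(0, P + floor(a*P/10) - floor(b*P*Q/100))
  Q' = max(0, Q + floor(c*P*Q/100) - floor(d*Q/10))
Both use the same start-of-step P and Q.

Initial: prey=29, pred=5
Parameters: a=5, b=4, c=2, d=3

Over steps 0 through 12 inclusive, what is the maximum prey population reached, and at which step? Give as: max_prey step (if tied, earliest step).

Answer: 55 3

Derivation:
Step 1: prey: 29+14-5=38; pred: 5+2-1=6
Step 2: prey: 38+19-9=48; pred: 6+4-1=9
Step 3: prey: 48+24-17=55; pred: 9+8-2=15
Step 4: prey: 55+27-33=49; pred: 15+16-4=27
Step 5: prey: 49+24-52=21; pred: 27+26-8=45
Step 6: prey: 21+10-37=0; pred: 45+18-13=50
Step 7: prey: 0+0-0=0; pred: 50+0-15=35
Step 8: prey: 0+0-0=0; pred: 35+0-10=25
Step 9: prey: 0+0-0=0; pred: 25+0-7=18
Step 10: prey: 0+0-0=0; pred: 18+0-5=13
Step 11: prey: 0+0-0=0; pred: 13+0-3=10
Step 12: prey: 0+0-0=0; pred: 10+0-3=7
Max prey = 55 at step 3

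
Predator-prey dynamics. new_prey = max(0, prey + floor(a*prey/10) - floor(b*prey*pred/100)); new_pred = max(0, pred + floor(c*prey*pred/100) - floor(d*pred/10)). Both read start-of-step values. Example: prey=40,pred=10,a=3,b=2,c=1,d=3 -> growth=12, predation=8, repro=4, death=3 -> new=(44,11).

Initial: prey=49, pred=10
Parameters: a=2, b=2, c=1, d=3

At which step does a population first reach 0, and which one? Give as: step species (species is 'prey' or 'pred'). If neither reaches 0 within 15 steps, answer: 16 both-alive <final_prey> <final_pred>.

Answer: 16 both-alive 14 4

Derivation:
Step 1: prey: 49+9-9=49; pred: 10+4-3=11
Step 2: prey: 49+9-10=48; pred: 11+5-3=13
Step 3: prey: 48+9-12=45; pred: 13+6-3=16
Step 4: prey: 45+9-14=40; pred: 16+7-4=19
Step 5: prey: 40+8-15=33; pred: 19+7-5=21
Step 6: prey: 33+6-13=26; pred: 21+6-6=21
Step 7: prey: 26+5-10=21; pred: 21+5-6=20
Step 8: prey: 21+4-8=17; pred: 20+4-6=18
Step 9: prey: 17+3-6=14; pred: 18+3-5=16
Step 10: prey: 14+2-4=12; pred: 16+2-4=14
Step 11: prey: 12+2-3=11; pred: 14+1-4=11
Step 12: prey: 11+2-2=11; pred: 11+1-3=9
Step 13: prey: 11+2-1=12; pred: 9+0-2=7
Step 14: prey: 12+2-1=13; pred: 7+0-2=5
Step 15: prey: 13+2-1=14; pred: 5+0-1=4
No extinction within 15 steps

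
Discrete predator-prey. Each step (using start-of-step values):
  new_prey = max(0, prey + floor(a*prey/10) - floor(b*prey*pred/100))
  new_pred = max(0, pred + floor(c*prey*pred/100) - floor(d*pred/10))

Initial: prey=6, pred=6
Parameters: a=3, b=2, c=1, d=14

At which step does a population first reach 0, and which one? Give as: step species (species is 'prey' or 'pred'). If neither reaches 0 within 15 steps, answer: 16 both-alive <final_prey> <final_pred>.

Step 1: prey: 6+1-0=7; pred: 6+0-8=0
First extinction: pred at step 1

Answer: 1 pred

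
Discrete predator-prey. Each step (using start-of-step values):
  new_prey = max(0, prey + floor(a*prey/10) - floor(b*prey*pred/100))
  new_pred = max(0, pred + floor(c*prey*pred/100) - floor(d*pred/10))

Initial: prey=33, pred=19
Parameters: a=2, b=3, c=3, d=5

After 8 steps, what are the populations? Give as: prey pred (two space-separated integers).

Answer: 1 1

Derivation:
Step 1: prey: 33+6-18=21; pred: 19+18-9=28
Step 2: prey: 21+4-17=8; pred: 28+17-14=31
Step 3: prey: 8+1-7=2; pred: 31+7-15=23
Step 4: prey: 2+0-1=1; pred: 23+1-11=13
Step 5: prey: 1+0-0=1; pred: 13+0-6=7
Step 6: prey: 1+0-0=1; pred: 7+0-3=4
Step 7: prey: 1+0-0=1; pred: 4+0-2=2
Step 8: prey: 1+0-0=1; pred: 2+0-1=1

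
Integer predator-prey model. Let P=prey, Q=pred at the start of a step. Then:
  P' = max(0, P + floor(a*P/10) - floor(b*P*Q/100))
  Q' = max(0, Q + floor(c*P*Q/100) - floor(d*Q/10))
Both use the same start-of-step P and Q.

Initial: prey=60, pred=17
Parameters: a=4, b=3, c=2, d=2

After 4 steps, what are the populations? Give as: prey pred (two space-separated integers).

Step 1: prey: 60+24-30=54; pred: 17+20-3=34
Step 2: prey: 54+21-55=20; pred: 34+36-6=64
Step 3: prey: 20+8-38=0; pred: 64+25-12=77
Step 4: prey: 0+0-0=0; pred: 77+0-15=62

Answer: 0 62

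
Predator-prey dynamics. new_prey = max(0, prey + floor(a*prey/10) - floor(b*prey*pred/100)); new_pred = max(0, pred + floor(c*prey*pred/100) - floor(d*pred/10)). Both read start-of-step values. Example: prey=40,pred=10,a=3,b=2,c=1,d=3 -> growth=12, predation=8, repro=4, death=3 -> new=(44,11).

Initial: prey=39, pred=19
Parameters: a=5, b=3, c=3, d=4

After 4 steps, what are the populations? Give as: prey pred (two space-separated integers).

Step 1: prey: 39+19-22=36; pred: 19+22-7=34
Step 2: prey: 36+18-36=18; pred: 34+36-13=57
Step 3: prey: 18+9-30=0; pred: 57+30-22=65
Step 4: prey: 0+0-0=0; pred: 65+0-26=39

Answer: 0 39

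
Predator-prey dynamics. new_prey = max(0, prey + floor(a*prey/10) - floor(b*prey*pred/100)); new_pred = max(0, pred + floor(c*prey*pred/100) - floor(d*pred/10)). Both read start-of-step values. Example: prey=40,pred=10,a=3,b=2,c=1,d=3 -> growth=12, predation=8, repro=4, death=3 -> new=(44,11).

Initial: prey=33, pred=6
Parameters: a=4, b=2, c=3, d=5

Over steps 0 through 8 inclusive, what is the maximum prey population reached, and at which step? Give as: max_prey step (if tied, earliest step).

Answer: 60 3

Derivation:
Step 1: prey: 33+13-3=43; pred: 6+5-3=8
Step 2: prey: 43+17-6=54; pred: 8+10-4=14
Step 3: prey: 54+21-15=60; pred: 14+22-7=29
Step 4: prey: 60+24-34=50; pred: 29+52-14=67
Step 5: prey: 50+20-67=3; pred: 67+100-33=134
Step 6: prey: 3+1-8=0; pred: 134+12-67=79
Step 7: prey: 0+0-0=0; pred: 79+0-39=40
Step 8: prey: 0+0-0=0; pred: 40+0-20=20
Max prey = 60 at step 3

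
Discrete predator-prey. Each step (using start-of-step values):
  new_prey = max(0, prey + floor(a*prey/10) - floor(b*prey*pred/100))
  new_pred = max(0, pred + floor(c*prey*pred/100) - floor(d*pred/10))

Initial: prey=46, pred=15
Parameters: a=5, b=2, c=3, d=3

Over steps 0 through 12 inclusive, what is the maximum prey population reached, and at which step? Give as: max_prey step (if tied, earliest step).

Answer: 56 1

Derivation:
Step 1: prey: 46+23-13=56; pred: 15+20-4=31
Step 2: prey: 56+28-34=50; pred: 31+52-9=74
Step 3: prey: 50+25-74=1; pred: 74+111-22=163
Step 4: prey: 1+0-3=0; pred: 163+4-48=119
Step 5: prey: 0+0-0=0; pred: 119+0-35=84
Step 6: prey: 0+0-0=0; pred: 84+0-25=59
Step 7: prey: 0+0-0=0; pred: 59+0-17=42
Step 8: prey: 0+0-0=0; pred: 42+0-12=30
Step 9: prey: 0+0-0=0; pred: 30+0-9=21
Step 10: prey: 0+0-0=0; pred: 21+0-6=15
Step 11: prey: 0+0-0=0; pred: 15+0-4=11
Step 12: prey: 0+0-0=0; pred: 11+0-3=8
Max prey = 56 at step 1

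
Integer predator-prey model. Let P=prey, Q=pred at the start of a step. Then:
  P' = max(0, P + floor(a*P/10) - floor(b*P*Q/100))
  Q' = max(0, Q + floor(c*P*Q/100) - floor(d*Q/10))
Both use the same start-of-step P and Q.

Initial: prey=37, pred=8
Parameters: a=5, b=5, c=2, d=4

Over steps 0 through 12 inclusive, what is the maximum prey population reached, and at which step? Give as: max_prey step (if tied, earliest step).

Answer: 41 1

Derivation:
Step 1: prey: 37+18-14=41; pred: 8+5-3=10
Step 2: prey: 41+20-20=41; pred: 10+8-4=14
Step 3: prey: 41+20-28=33; pred: 14+11-5=20
Step 4: prey: 33+16-33=16; pred: 20+13-8=25
Step 5: prey: 16+8-20=4; pred: 25+8-10=23
Step 6: prey: 4+2-4=2; pred: 23+1-9=15
Step 7: prey: 2+1-1=2; pred: 15+0-6=9
Step 8: prey: 2+1-0=3; pred: 9+0-3=6
Step 9: prey: 3+1-0=4; pred: 6+0-2=4
Step 10: prey: 4+2-0=6; pred: 4+0-1=3
Step 11: prey: 6+3-0=9; pred: 3+0-1=2
Step 12: prey: 9+4-0=13; pred: 2+0-0=2
Max prey = 41 at step 1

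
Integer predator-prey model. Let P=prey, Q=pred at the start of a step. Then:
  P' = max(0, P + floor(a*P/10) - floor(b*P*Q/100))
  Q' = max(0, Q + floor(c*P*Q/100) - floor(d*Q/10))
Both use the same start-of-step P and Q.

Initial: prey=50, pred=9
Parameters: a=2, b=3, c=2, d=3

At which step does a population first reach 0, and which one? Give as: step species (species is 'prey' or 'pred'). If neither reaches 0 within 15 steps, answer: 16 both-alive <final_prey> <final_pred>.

Step 1: prey: 50+10-13=47; pred: 9+9-2=16
Step 2: prey: 47+9-22=34; pred: 16+15-4=27
Step 3: prey: 34+6-27=13; pred: 27+18-8=37
Step 4: prey: 13+2-14=1; pred: 37+9-11=35
Step 5: prey: 1+0-1=0; pred: 35+0-10=25
First extinction: prey at step 5

Answer: 5 prey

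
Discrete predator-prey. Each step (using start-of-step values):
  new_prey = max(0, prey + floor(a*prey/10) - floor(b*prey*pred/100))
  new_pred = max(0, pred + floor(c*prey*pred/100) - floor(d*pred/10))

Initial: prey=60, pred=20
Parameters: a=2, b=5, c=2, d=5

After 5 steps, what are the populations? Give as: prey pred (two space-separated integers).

Step 1: prey: 60+12-60=12; pred: 20+24-10=34
Step 2: prey: 12+2-20=0; pred: 34+8-17=25
Step 3: prey: 0+0-0=0; pred: 25+0-12=13
Step 4: prey: 0+0-0=0; pred: 13+0-6=7
Step 5: prey: 0+0-0=0; pred: 7+0-3=4

Answer: 0 4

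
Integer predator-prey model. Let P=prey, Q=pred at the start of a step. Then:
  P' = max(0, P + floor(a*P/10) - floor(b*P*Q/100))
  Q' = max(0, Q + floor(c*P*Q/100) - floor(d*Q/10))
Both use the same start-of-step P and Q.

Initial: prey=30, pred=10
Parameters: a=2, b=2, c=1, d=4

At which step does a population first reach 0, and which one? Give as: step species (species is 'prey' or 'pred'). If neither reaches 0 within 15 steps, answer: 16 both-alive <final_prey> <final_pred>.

Step 1: prey: 30+6-6=30; pred: 10+3-4=9
Step 2: prey: 30+6-5=31; pred: 9+2-3=8
Step 3: prey: 31+6-4=33; pred: 8+2-3=7
Step 4: prey: 33+6-4=35; pred: 7+2-2=7
Step 5: prey: 35+7-4=38; pred: 7+2-2=7
Step 6: prey: 38+7-5=40; pred: 7+2-2=7
Step 7: prey: 40+8-5=43; pred: 7+2-2=7
Step 8: prey: 43+8-6=45; pred: 7+3-2=8
Step 9: prey: 45+9-7=47; pred: 8+3-3=8
Step 10: prey: 47+9-7=49; pred: 8+3-3=8
Step 11: prey: 49+9-7=51; pred: 8+3-3=8
Step 12: prey: 51+10-8=53; pred: 8+4-3=9
Step 13: prey: 53+10-9=54; pred: 9+4-3=10
Step 14: prey: 54+10-10=54; pred: 10+5-4=11
Step 15: prey: 54+10-11=53; pred: 11+5-4=12
No extinction within 15 steps

Answer: 16 both-alive 53 12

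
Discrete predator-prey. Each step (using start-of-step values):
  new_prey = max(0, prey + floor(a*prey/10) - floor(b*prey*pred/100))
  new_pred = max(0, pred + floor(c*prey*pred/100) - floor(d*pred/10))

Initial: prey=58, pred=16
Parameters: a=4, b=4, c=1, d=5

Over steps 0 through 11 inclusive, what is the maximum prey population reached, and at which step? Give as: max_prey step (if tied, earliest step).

Step 1: prey: 58+23-37=44; pred: 16+9-8=17
Step 2: prey: 44+17-29=32; pred: 17+7-8=16
Step 3: prey: 32+12-20=24; pred: 16+5-8=13
Step 4: prey: 24+9-12=21; pred: 13+3-6=10
Step 5: prey: 21+8-8=21; pred: 10+2-5=7
Step 6: prey: 21+8-5=24; pred: 7+1-3=5
Step 7: prey: 24+9-4=29; pred: 5+1-2=4
Step 8: prey: 29+11-4=36; pred: 4+1-2=3
Step 9: prey: 36+14-4=46; pred: 3+1-1=3
Step 10: prey: 46+18-5=59; pred: 3+1-1=3
Step 11: prey: 59+23-7=75; pred: 3+1-1=3
Max prey = 75 at step 11

Answer: 75 11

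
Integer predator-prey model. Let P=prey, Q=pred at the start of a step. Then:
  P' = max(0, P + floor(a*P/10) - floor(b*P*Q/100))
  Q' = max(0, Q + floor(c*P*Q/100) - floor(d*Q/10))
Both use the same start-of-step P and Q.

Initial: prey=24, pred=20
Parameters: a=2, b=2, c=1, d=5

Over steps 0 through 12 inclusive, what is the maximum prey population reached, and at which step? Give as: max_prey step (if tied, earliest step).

Step 1: prey: 24+4-9=19; pred: 20+4-10=14
Step 2: prey: 19+3-5=17; pred: 14+2-7=9
Step 3: prey: 17+3-3=17; pred: 9+1-4=6
Step 4: prey: 17+3-2=18; pred: 6+1-3=4
Step 5: prey: 18+3-1=20; pred: 4+0-2=2
Step 6: prey: 20+4-0=24; pred: 2+0-1=1
Step 7: prey: 24+4-0=28; pred: 1+0-0=1
Step 8: prey: 28+5-0=33; pred: 1+0-0=1
Step 9: prey: 33+6-0=39; pred: 1+0-0=1
Step 10: prey: 39+7-0=46; pred: 1+0-0=1
Step 11: prey: 46+9-0=55; pred: 1+0-0=1
Step 12: prey: 55+11-1=65; pred: 1+0-0=1
Max prey = 65 at step 12

Answer: 65 12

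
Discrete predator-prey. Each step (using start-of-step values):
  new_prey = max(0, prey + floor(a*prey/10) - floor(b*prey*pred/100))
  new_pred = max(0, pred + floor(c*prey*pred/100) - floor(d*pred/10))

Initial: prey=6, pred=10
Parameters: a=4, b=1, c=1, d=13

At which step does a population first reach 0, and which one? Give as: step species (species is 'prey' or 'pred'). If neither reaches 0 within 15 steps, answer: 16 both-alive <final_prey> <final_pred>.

Step 1: prey: 6+2-0=8; pred: 10+0-13=0
First extinction: pred at step 1

Answer: 1 pred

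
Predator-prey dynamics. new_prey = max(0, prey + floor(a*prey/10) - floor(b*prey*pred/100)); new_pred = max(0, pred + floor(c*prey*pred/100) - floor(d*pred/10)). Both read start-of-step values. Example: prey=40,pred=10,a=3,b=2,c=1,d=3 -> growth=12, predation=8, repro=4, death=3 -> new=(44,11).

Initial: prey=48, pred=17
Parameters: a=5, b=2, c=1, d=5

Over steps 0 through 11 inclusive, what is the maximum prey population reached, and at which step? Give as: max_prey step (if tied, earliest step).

Answer: 84 5

Derivation:
Step 1: prey: 48+24-16=56; pred: 17+8-8=17
Step 2: prey: 56+28-19=65; pred: 17+9-8=18
Step 3: prey: 65+32-23=74; pred: 18+11-9=20
Step 4: prey: 74+37-29=82; pred: 20+14-10=24
Step 5: prey: 82+41-39=84; pred: 24+19-12=31
Step 6: prey: 84+42-52=74; pred: 31+26-15=42
Step 7: prey: 74+37-62=49; pred: 42+31-21=52
Step 8: prey: 49+24-50=23; pred: 52+25-26=51
Step 9: prey: 23+11-23=11; pred: 51+11-25=37
Step 10: prey: 11+5-8=8; pred: 37+4-18=23
Step 11: prey: 8+4-3=9; pred: 23+1-11=13
Max prey = 84 at step 5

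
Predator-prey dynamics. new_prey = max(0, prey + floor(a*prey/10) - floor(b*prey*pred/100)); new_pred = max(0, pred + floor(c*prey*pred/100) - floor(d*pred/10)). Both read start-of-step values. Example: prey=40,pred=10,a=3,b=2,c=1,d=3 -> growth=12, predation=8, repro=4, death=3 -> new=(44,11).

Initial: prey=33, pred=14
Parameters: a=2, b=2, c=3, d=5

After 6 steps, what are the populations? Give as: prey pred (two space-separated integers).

Step 1: prey: 33+6-9=30; pred: 14+13-7=20
Step 2: prey: 30+6-12=24; pred: 20+18-10=28
Step 3: prey: 24+4-13=15; pred: 28+20-14=34
Step 4: prey: 15+3-10=8; pred: 34+15-17=32
Step 5: prey: 8+1-5=4; pred: 32+7-16=23
Step 6: prey: 4+0-1=3; pred: 23+2-11=14

Answer: 3 14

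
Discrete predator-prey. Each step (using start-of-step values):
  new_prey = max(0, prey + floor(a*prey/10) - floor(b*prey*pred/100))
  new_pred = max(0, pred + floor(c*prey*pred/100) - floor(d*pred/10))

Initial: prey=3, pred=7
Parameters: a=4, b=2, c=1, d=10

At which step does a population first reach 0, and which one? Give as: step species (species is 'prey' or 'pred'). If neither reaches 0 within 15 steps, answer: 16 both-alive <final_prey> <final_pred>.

Answer: 1 pred

Derivation:
Step 1: prey: 3+1-0=4; pred: 7+0-7=0
First extinction: pred at step 1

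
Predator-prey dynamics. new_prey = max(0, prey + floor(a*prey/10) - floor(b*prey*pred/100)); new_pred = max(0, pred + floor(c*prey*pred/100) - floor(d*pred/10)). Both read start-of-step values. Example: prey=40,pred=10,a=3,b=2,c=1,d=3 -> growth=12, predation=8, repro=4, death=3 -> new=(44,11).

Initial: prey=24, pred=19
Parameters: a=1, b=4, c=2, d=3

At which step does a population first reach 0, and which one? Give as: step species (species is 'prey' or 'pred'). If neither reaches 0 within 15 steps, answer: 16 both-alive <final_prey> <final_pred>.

Step 1: prey: 24+2-18=8; pred: 19+9-5=23
Step 2: prey: 8+0-7=1; pred: 23+3-6=20
Step 3: prey: 1+0-0=1; pred: 20+0-6=14
Step 4: prey: 1+0-0=1; pred: 14+0-4=10
Step 5: prey: 1+0-0=1; pred: 10+0-3=7
Step 6: prey: 1+0-0=1; pred: 7+0-2=5
Step 7: prey: 1+0-0=1; pred: 5+0-1=4
Step 8: prey: 1+0-0=1; pred: 4+0-1=3
Step 9: prey: 1+0-0=1; pred: 3+0-0=3
Steps 10-15: state stable at prey=1, pred=3 (no change)
No extinction within 15 steps

Answer: 16 both-alive 1 3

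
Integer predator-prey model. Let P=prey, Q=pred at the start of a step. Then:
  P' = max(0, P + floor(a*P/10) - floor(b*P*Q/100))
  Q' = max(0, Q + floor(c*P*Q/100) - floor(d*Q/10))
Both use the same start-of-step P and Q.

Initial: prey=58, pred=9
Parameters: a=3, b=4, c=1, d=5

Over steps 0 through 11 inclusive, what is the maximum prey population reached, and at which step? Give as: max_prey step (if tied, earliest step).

Step 1: prey: 58+17-20=55; pred: 9+5-4=10
Step 2: prey: 55+16-22=49; pred: 10+5-5=10
Step 3: prey: 49+14-19=44; pred: 10+4-5=9
Step 4: prey: 44+13-15=42; pred: 9+3-4=8
Step 5: prey: 42+12-13=41; pred: 8+3-4=7
Step 6: prey: 41+12-11=42; pred: 7+2-3=6
Step 7: prey: 42+12-10=44; pred: 6+2-3=5
Step 8: prey: 44+13-8=49; pred: 5+2-2=5
Step 9: prey: 49+14-9=54; pred: 5+2-2=5
Step 10: prey: 54+16-10=60; pred: 5+2-2=5
Step 11: prey: 60+18-12=66; pred: 5+3-2=6
Max prey = 66 at step 11

Answer: 66 11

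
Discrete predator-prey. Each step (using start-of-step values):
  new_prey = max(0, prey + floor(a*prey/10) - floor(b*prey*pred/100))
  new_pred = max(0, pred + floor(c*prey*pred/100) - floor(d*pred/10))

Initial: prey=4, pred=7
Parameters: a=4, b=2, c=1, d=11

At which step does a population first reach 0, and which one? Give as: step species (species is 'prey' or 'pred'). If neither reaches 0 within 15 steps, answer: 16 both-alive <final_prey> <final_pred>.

Answer: 1 pred

Derivation:
Step 1: prey: 4+1-0=5; pred: 7+0-7=0
First extinction: pred at step 1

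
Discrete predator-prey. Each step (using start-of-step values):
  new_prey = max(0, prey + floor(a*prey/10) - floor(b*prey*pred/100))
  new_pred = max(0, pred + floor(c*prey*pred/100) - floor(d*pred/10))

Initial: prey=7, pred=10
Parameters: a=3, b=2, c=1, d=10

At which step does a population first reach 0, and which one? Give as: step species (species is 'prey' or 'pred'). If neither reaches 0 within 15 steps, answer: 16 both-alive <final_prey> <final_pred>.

Step 1: prey: 7+2-1=8; pred: 10+0-10=0
First extinction: pred at step 1

Answer: 1 pred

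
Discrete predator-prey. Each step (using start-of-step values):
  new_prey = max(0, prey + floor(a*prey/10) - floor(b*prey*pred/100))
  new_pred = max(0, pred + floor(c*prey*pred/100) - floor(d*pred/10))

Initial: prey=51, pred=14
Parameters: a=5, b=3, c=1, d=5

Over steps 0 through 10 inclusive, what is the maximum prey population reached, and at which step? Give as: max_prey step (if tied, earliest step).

Step 1: prey: 51+25-21=55; pred: 14+7-7=14
Step 2: prey: 55+27-23=59; pred: 14+7-7=14
Step 3: prey: 59+29-24=64; pred: 14+8-7=15
Step 4: prey: 64+32-28=68; pred: 15+9-7=17
Step 5: prey: 68+34-34=68; pred: 17+11-8=20
Step 6: prey: 68+34-40=62; pred: 20+13-10=23
Step 7: prey: 62+31-42=51; pred: 23+14-11=26
Step 8: prey: 51+25-39=37; pred: 26+13-13=26
Step 9: prey: 37+18-28=27; pred: 26+9-13=22
Step 10: prey: 27+13-17=23; pred: 22+5-11=16
Max prey = 68 at step 4

Answer: 68 4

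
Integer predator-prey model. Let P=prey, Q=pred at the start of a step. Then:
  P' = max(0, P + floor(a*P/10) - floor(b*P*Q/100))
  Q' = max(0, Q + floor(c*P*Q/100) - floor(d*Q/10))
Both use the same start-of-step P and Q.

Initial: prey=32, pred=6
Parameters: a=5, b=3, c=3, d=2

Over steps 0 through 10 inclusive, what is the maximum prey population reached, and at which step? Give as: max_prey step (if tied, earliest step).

Step 1: prey: 32+16-5=43; pred: 6+5-1=10
Step 2: prey: 43+21-12=52; pred: 10+12-2=20
Step 3: prey: 52+26-31=47; pred: 20+31-4=47
Step 4: prey: 47+23-66=4; pred: 47+66-9=104
Step 5: prey: 4+2-12=0; pred: 104+12-20=96
Step 6: prey: 0+0-0=0; pred: 96+0-19=77
Step 7: prey: 0+0-0=0; pred: 77+0-15=62
Step 8: prey: 0+0-0=0; pred: 62+0-12=50
Step 9: prey: 0+0-0=0; pred: 50+0-10=40
Step 10: prey: 0+0-0=0; pred: 40+0-8=32
Max prey = 52 at step 2

Answer: 52 2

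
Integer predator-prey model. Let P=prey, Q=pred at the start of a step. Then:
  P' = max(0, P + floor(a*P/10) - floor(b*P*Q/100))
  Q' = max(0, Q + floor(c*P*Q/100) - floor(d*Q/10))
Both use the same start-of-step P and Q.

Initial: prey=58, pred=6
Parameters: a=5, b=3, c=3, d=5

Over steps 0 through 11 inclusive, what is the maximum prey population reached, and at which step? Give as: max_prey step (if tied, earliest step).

Step 1: prey: 58+29-10=77; pred: 6+10-3=13
Step 2: prey: 77+38-30=85; pred: 13+30-6=37
Step 3: prey: 85+42-94=33; pred: 37+94-18=113
Step 4: prey: 33+16-111=0; pred: 113+111-56=168
Step 5: prey: 0+0-0=0; pred: 168+0-84=84
Step 6: prey: 0+0-0=0; pred: 84+0-42=42
Step 7: prey: 0+0-0=0; pred: 42+0-21=21
Step 8: prey: 0+0-0=0; pred: 21+0-10=11
Step 9: prey: 0+0-0=0; pred: 11+0-5=6
Step 10: prey: 0+0-0=0; pred: 6+0-3=3
Step 11: prey: 0+0-0=0; pred: 3+0-1=2
Max prey = 85 at step 2

Answer: 85 2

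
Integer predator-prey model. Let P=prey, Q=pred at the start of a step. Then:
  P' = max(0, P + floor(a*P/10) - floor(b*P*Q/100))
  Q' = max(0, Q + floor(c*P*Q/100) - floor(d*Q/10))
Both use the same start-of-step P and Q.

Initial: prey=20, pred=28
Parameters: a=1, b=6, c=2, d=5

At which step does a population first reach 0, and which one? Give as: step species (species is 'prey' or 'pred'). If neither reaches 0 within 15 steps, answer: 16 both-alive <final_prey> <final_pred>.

Step 1: prey: 20+2-33=0; pred: 28+11-14=25
First extinction: prey at step 1

Answer: 1 prey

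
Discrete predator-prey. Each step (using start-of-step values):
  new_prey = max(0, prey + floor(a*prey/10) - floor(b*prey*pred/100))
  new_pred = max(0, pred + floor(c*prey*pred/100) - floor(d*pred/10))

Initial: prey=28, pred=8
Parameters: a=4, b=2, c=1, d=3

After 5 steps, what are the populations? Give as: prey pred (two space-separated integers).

Step 1: prey: 28+11-4=35; pred: 8+2-2=8
Step 2: prey: 35+14-5=44; pred: 8+2-2=8
Step 3: prey: 44+17-7=54; pred: 8+3-2=9
Step 4: prey: 54+21-9=66; pred: 9+4-2=11
Step 5: prey: 66+26-14=78; pred: 11+7-3=15

Answer: 78 15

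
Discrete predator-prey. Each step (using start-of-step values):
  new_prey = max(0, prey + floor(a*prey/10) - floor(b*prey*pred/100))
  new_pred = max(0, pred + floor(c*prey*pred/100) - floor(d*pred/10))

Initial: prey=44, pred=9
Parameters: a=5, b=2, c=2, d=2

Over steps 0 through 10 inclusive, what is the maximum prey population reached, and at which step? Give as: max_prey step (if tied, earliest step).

Answer: 71 2

Derivation:
Step 1: prey: 44+22-7=59; pred: 9+7-1=15
Step 2: prey: 59+29-17=71; pred: 15+17-3=29
Step 3: prey: 71+35-41=65; pred: 29+41-5=65
Step 4: prey: 65+32-84=13; pred: 65+84-13=136
Step 5: prey: 13+6-35=0; pred: 136+35-27=144
Step 6: prey: 0+0-0=0; pred: 144+0-28=116
Step 7: prey: 0+0-0=0; pred: 116+0-23=93
Step 8: prey: 0+0-0=0; pred: 93+0-18=75
Step 9: prey: 0+0-0=0; pred: 75+0-15=60
Step 10: prey: 0+0-0=0; pred: 60+0-12=48
Max prey = 71 at step 2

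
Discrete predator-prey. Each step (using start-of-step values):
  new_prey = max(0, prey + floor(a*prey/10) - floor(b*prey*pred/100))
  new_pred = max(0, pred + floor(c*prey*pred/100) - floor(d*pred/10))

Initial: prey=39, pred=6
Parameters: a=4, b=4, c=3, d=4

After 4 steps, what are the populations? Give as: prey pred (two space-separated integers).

Answer: 0 54

Derivation:
Step 1: prey: 39+15-9=45; pred: 6+7-2=11
Step 2: prey: 45+18-19=44; pred: 11+14-4=21
Step 3: prey: 44+17-36=25; pred: 21+27-8=40
Step 4: prey: 25+10-40=0; pred: 40+30-16=54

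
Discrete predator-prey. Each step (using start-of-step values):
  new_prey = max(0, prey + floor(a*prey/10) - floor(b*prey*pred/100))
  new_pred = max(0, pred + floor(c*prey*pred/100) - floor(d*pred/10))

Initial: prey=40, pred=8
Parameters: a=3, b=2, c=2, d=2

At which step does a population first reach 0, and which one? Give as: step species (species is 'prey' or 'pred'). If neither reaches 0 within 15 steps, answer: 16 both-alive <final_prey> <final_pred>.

Answer: 6 prey

Derivation:
Step 1: prey: 40+12-6=46; pred: 8+6-1=13
Step 2: prey: 46+13-11=48; pred: 13+11-2=22
Step 3: prey: 48+14-21=41; pred: 22+21-4=39
Step 4: prey: 41+12-31=22; pred: 39+31-7=63
Step 5: prey: 22+6-27=1; pred: 63+27-12=78
Step 6: prey: 1+0-1=0; pred: 78+1-15=64
First extinction: prey at step 6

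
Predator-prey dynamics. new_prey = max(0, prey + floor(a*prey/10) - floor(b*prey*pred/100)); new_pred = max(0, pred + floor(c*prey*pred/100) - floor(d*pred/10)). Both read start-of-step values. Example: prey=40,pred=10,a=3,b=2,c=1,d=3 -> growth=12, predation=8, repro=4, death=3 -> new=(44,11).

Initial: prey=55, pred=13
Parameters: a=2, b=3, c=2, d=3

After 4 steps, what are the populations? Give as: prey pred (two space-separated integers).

Step 1: prey: 55+11-21=45; pred: 13+14-3=24
Step 2: prey: 45+9-32=22; pred: 24+21-7=38
Step 3: prey: 22+4-25=1; pred: 38+16-11=43
Step 4: prey: 1+0-1=0; pred: 43+0-12=31

Answer: 0 31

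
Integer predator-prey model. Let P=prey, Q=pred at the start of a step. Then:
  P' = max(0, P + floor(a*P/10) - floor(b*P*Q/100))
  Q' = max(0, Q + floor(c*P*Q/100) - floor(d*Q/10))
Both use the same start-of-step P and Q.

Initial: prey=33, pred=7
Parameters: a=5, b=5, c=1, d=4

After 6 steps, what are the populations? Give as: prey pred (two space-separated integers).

Answer: 56 13

Derivation:
Step 1: prey: 33+16-11=38; pred: 7+2-2=7
Step 2: prey: 38+19-13=44; pred: 7+2-2=7
Step 3: prey: 44+22-15=51; pred: 7+3-2=8
Step 4: prey: 51+25-20=56; pred: 8+4-3=9
Step 5: prey: 56+28-25=59; pred: 9+5-3=11
Step 6: prey: 59+29-32=56; pred: 11+6-4=13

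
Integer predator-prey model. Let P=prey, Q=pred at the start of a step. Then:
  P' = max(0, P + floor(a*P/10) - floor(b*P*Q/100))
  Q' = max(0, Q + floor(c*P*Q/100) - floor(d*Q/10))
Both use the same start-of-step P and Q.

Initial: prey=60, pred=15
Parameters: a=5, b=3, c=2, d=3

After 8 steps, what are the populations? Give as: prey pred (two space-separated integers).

Step 1: prey: 60+30-27=63; pred: 15+18-4=29
Step 2: prey: 63+31-54=40; pred: 29+36-8=57
Step 3: prey: 40+20-68=0; pred: 57+45-17=85
Step 4: prey: 0+0-0=0; pred: 85+0-25=60
Step 5: prey: 0+0-0=0; pred: 60+0-18=42
Step 6: prey: 0+0-0=0; pred: 42+0-12=30
Step 7: prey: 0+0-0=0; pred: 30+0-9=21
Step 8: prey: 0+0-0=0; pred: 21+0-6=15

Answer: 0 15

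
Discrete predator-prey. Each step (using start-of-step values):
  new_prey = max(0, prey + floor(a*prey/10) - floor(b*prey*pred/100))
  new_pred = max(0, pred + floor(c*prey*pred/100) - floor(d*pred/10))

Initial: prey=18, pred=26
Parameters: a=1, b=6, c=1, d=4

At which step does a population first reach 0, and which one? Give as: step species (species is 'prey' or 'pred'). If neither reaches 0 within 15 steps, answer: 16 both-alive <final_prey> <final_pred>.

Step 1: prey: 18+1-28=0; pred: 26+4-10=20
First extinction: prey at step 1

Answer: 1 prey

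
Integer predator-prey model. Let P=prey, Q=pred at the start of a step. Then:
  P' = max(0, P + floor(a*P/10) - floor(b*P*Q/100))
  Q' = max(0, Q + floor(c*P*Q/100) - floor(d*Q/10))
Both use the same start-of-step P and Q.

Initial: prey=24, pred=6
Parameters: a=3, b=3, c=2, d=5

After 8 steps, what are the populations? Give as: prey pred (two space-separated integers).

Step 1: prey: 24+7-4=27; pred: 6+2-3=5
Step 2: prey: 27+8-4=31; pred: 5+2-2=5
Step 3: prey: 31+9-4=36; pred: 5+3-2=6
Step 4: prey: 36+10-6=40; pred: 6+4-3=7
Step 5: prey: 40+12-8=44; pred: 7+5-3=9
Step 6: prey: 44+13-11=46; pred: 9+7-4=12
Step 7: prey: 46+13-16=43; pred: 12+11-6=17
Step 8: prey: 43+12-21=34; pred: 17+14-8=23

Answer: 34 23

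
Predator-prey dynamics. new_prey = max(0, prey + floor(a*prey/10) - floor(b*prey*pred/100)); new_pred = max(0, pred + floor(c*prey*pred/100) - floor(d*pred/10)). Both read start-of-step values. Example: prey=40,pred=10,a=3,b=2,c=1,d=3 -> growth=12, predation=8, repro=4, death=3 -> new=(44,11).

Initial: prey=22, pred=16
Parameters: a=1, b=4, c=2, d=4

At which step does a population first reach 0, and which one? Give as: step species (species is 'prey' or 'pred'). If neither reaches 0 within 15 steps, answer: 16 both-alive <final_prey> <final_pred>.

Answer: 16 both-alive 2 2

Derivation:
Step 1: prey: 22+2-14=10; pred: 16+7-6=17
Step 2: prey: 10+1-6=5; pred: 17+3-6=14
Step 3: prey: 5+0-2=3; pred: 14+1-5=10
Step 4: prey: 3+0-1=2; pred: 10+0-4=6
Step 5: prey: 2+0-0=2; pred: 6+0-2=4
Step 6: prey: 2+0-0=2; pred: 4+0-1=3
Step 7: prey: 2+0-0=2; pred: 3+0-1=2
Step 8: prey: 2+0-0=2; pred: 2+0-0=2
Steps 9-15: state stable at prey=2, pred=2 (no change)
No extinction within 15 steps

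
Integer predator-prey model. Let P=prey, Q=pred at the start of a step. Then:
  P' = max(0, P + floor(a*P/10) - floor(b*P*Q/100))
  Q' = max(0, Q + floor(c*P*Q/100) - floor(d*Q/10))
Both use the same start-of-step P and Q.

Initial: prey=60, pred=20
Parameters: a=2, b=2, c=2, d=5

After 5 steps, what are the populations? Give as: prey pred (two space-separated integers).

Answer: 1 16

Derivation:
Step 1: prey: 60+12-24=48; pred: 20+24-10=34
Step 2: prey: 48+9-32=25; pred: 34+32-17=49
Step 3: prey: 25+5-24=6; pred: 49+24-24=49
Step 4: prey: 6+1-5=2; pred: 49+5-24=30
Step 5: prey: 2+0-1=1; pred: 30+1-15=16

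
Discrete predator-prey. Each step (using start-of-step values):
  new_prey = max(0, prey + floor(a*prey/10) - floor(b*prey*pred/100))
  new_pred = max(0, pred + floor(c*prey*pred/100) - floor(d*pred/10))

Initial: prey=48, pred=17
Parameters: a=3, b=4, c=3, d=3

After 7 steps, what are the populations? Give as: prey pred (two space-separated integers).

Step 1: prey: 48+14-32=30; pred: 17+24-5=36
Step 2: prey: 30+9-43=0; pred: 36+32-10=58
Step 3: prey: 0+0-0=0; pred: 58+0-17=41
Step 4: prey: 0+0-0=0; pred: 41+0-12=29
Step 5: prey: 0+0-0=0; pred: 29+0-8=21
Step 6: prey: 0+0-0=0; pred: 21+0-6=15
Step 7: prey: 0+0-0=0; pred: 15+0-4=11

Answer: 0 11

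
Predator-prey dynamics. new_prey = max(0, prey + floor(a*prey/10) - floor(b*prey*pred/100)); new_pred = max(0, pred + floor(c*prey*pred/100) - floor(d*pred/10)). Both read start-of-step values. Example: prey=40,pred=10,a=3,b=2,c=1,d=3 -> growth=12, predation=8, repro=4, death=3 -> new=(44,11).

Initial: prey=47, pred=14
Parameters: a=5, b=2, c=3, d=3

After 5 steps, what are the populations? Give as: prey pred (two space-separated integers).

Answer: 0 98

Derivation:
Step 1: prey: 47+23-13=57; pred: 14+19-4=29
Step 2: prey: 57+28-33=52; pred: 29+49-8=70
Step 3: prey: 52+26-72=6; pred: 70+109-21=158
Step 4: prey: 6+3-18=0; pred: 158+28-47=139
Step 5: prey: 0+0-0=0; pred: 139+0-41=98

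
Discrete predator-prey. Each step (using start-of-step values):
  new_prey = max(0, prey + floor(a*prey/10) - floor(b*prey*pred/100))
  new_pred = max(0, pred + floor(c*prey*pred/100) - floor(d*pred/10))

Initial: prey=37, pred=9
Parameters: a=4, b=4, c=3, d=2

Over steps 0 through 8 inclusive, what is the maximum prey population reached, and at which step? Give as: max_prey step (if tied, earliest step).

Step 1: prey: 37+14-13=38; pred: 9+9-1=17
Step 2: prey: 38+15-25=28; pred: 17+19-3=33
Step 3: prey: 28+11-36=3; pred: 33+27-6=54
Step 4: prey: 3+1-6=0; pred: 54+4-10=48
Step 5: prey: 0+0-0=0; pred: 48+0-9=39
Step 6: prey: 0+0-0=0; pred: 39+0-7=32
Step 7: prey: 0+0-0=0; pred: 32+0-6=26
Step 8: prey: 0+0-0=0; pred: 26+0-5=21
Max prey = 38 at step 1

Answer: 38 1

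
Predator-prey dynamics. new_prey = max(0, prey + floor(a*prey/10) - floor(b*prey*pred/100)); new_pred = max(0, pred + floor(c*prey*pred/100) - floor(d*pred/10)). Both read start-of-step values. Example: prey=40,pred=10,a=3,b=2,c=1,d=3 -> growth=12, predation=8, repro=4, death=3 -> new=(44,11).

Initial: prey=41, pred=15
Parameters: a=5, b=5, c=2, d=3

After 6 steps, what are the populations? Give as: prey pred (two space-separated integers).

Answer: 0 10

Derivation:
Step 1: prey: 41+20-30=31; pred: 15+12-4=23
Step 2: prey: 31+15-35=11; pred: 23+14-6=31
Step 3: prey: 11+5-17=0; pred: 31+6-9=28
Step 4: prey: 0+0-0=0; pred: 28+0-8=20
Step 5: prey: 0+0-0=0; pred: 20+0-6=14
Step 6: prey: 0+0-0=0; pred: 14+0-4=10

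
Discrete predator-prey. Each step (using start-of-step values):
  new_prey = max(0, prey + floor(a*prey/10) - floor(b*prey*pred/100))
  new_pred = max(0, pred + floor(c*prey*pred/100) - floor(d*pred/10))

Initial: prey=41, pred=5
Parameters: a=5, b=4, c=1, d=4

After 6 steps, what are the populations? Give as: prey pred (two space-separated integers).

Step 1: prey: 41+20-8=53; pred: 5+2-2=5
Step 2: prey: 53+26-10=69; pred: 5+2-2=5
Step 3: prey: 69+34-13=90; pred: 5+3-2=6
Step 4: prey: 90+45-21=114; pred: 6+5-2=9
Step 5: prey: 114+57-41=130; pred: 9+10-3=16
Step 6: prey: 130+65-83=112; pred: 16+20-6=30

Answer: 112 30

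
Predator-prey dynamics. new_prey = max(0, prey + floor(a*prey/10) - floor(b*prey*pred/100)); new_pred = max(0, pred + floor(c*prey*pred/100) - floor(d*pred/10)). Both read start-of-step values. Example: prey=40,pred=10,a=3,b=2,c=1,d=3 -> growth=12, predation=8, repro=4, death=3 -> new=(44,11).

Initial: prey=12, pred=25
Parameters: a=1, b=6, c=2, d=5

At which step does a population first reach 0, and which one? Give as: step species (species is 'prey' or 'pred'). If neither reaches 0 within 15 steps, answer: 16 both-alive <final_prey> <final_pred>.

Step 1: prey: 12+1-18=0; pred: 25+6-12=19
First extinction: prey at step 1

Answer: 1 prey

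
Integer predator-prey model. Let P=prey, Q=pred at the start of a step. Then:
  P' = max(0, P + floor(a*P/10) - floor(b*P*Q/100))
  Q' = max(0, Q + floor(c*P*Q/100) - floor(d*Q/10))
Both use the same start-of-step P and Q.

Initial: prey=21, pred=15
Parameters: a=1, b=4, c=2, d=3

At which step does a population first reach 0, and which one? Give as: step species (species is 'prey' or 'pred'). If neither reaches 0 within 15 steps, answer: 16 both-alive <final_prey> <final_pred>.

Answer: 16 both-alive 2 3

Derivation:
Step 1: prey: 21+2-12=11; pred: 15+6-4=17
Step 2: prey: 11+1-7=5; pred: 17+3-5=15
Step 3: prey: 5+0-3=2; pred: 15+1-4=12
Step 4: prey: 2+0-0=2; pred: 12+0-3=9
Step 5: prey: 2+0-0=2; pred: 9+0-2=7
Step 6: prey: 2+0-0=2; pred: 7+0-2=5
Step 7: prey: 2+0-0=2; pred: 5+0-1=4
Step 8: prey: 2+0-0=2; pred: 4+0-1=3
Step 9: prey: 2+0-0=2; pred: 3+0-0=3
Steps 10-15: state stable at prey=2, pred=3 (no change)
No extinction within 15 steps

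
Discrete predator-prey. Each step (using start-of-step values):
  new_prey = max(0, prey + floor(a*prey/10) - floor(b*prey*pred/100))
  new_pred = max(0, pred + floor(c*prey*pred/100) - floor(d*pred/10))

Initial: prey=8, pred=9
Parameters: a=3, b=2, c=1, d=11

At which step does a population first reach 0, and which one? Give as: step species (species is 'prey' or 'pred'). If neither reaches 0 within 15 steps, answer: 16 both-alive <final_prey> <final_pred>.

Answer: 1 pred

Derivation:
Step 1: prey: 8+2-1=9; pred: 9+0-9=0
First extinction: pred at step 1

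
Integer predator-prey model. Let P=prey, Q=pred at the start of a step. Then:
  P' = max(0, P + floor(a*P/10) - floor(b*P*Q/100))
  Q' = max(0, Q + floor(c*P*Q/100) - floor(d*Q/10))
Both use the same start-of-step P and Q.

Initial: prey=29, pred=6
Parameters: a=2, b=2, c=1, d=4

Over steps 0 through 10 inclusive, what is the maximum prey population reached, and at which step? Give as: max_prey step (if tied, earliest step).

Answer: 78 10

Derivation:
Step 1: prey: 29+5-3=31; pred: 6+1-2=5
Step 2: prey: 31+6-3=34; pred: 5+1-2=4
Step 3: prey: 34+6-2=38; pred: 4+1-1=4
Step 4: prey: 38+7-3=42; pred: 4+1-1=4
Step 5: prey: 42+8-3=47; pred: 4+1-1=4
Step 6: prey: 47+9-3=53; pred: 4+1-1=4
Step 7: prey: 53+10-4=59; pred: 4+2-1=5
Step 8: prey: 59+11-5=65; pred: 5+2-2=5
Step 9: prey: 65+13-6=72; pred: 5+3-2=6
Step 10: prey: 72+14-8=78; pred: 6+4-2=8
Max prey = 78 at step 10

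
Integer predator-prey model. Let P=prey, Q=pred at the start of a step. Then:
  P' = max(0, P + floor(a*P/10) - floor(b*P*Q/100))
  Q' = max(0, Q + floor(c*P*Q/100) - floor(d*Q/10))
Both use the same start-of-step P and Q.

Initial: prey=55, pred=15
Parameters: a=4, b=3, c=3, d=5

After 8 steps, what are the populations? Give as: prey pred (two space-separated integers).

Step 1: prey: 55+22-24=53; pred: 15+24-7=32
Step 2: prey: 53+21-50=24; pred: 32+50-16=66
Step 3: prey: 24+9-47=0; pred: 66+47-33=80
Step 4: prey: 0+0-0=0; pred: 80+0-40=40
Step 5: prey: 0+0-0=0; pred: 40+0-20=20
Step 6: prey: 0+0-0=0; pred: 20+0-10=10
Step 7: prey: 0+0-0=0; pred: 10+0-5=5
Step 8: prey: 0+0-0=0; pred: 5+0-2=3

Answer: 0 3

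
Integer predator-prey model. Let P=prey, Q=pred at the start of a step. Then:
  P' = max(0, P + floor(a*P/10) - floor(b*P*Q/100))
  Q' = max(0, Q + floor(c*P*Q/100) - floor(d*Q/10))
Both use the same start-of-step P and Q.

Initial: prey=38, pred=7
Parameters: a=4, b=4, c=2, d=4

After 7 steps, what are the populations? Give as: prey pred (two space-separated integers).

Answer: 1 12

Derivation:
Step 1: prey: 38+15-10=43; pred: 7+5-2=10
Step 2: prey: 43+17-17=43; pred: 10+8-4=14
Step 3: prey: 43+17-24=36; pred: 14+12-5=21
Step 4: prey: 36+14-30=20; pred: 21+15-8=28
Step 5: prey: 20+8-22=6; pred: 28+11-11=28
Step 6: prey: 6+2-6=2; pred: 28+3-11=20
Step 7: prey: 2+0-1=1; pred: 20+0-8=12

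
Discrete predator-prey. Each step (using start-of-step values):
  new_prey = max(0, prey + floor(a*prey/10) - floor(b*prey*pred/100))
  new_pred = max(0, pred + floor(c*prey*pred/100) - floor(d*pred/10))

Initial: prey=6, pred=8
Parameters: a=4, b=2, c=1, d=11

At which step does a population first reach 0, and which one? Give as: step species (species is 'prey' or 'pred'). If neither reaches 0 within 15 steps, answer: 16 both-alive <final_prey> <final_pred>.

Answer: 1 pred

Derivation:
Step 1: prey: 6+2-0=8; pred: 8+0-8=0
First extinction: pred at step 1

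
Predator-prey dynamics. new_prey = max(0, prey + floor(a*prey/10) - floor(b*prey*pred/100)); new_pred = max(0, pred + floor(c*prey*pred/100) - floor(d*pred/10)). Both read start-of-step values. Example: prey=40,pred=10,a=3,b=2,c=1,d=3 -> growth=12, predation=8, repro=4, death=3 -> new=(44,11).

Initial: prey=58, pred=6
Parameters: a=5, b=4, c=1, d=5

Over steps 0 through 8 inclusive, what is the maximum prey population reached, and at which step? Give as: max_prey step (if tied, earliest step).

Answer: 126 4

Derivation:
Step 1: prey: 58+29-13=74; pred: 6+3-3=6
Step 2: prey: 74+37-17=94; pred: 6+4-3=7
Step 3: prey: 94+47-26=115; pred: 7+6-3=10
Step 4: prey: 115+57-46=126; pred: 10+11-5=16
Step 5: prey: 126+63-80=109; pred: 16+20-8=28
Step 6: prey: 109+54-122=41; pred: 28+30-14=44
Step 7: prey: 41+20-72=0; pred: 44+18-22=40
Step 8: prey: 0+0-0=0; pred: 40+0-20=20
Max prey = 126 at step 4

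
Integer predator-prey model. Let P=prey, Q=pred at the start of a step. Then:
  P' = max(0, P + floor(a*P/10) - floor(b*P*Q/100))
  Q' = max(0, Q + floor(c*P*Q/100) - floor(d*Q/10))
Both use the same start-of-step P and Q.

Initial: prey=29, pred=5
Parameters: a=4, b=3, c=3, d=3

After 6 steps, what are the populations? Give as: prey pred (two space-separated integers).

Step 1: prey: 29+11-4=36; pred: 5+4-1=8
Step 2: prey: 36+14-8=42; pred: 8+8-2=14
Step 3: prey: 42+16-17=41; pred: 14+17-4=27
Step 4: prey: 41+16-33=24; pred: 27+33-8=52
Step 5: prey: 24+9-37=0; pred: 52+37-15=74
Step 6: prey: 0+0-0=0; pred: 74+0-22=52

Answer: 0 52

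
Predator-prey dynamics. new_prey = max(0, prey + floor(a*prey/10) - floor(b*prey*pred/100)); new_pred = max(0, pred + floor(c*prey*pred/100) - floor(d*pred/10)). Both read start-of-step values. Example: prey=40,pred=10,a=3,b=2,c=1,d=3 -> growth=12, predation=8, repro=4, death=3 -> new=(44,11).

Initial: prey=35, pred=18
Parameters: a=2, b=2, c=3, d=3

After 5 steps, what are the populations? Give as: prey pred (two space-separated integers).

Step 1: prey: 35+7-12=30; pred: 18+18-5=31
Step 2: prey: 30+6-18=18; pred: 31+27-9=49
Step 3: prey: 18+3-17=4; pred: 49+26-14=61
Step 4: prey: 4+0-4=0; pred: 61+7-18=50
Step 5: prey: 0+0-0=0; pred: 50+0-15=35

Answer: 0 35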